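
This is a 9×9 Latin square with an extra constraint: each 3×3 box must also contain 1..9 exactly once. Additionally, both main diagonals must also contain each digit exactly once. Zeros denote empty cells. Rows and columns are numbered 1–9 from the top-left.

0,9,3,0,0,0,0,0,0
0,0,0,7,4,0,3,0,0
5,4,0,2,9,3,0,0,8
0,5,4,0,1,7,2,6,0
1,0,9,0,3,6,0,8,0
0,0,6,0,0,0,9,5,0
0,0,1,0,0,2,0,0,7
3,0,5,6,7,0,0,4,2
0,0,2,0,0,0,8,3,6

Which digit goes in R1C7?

R2C3 = 8: row 2 has {3,4,7}; col 3 has {1,2,3,4,5,6,9}; box has {3,4,5,9} → only 8 remains.
R3C3 = 7: row 3 has {2,3,4,5,8,9}; col 3 has {1,2,3,4,5,6,8,9}; box has {3,4,5,8,9}; main diagonal has {3,4,6} → only 7 remains.
R3C7 = 6: row 3 has {2,3,4,5,7,8,9}; col 7 has {2,3,8,9}; box has {3,8}; anti-diagonal has {1,3,7} → only 6 remains.
R3C8 = 1: row 3 has {2,3,4,5,6,7,8,9}; col 8 has {3,4,5,6,8}; box has {3,6,8} → only 1 remains.
R4C1 = 8: row 4 has {1,2,4,5,6,7}; col 1 has {1,3,5}; box has {1,4,5,6,9} → only 8 remains.
R4C4 = 9: row 4 has {1,2,4,5,6,7,8}; col 4 has {2,6,7}; box has {1,3,6,7}; main diagonal has {3,4,6,7} → only 9 remains.
R4C9 = 3: row 4 has {1,2,4,5,6,7,8,9}; col 9 has {2,6,7,8}; box has {2,5,6,8,9} → only 3 remains.
R5C9 = 4: row 5 has {1,3,6,8,9}; col 9 has {2,3,6,7,8}; box has {2,3,5,6,8,9} → only 4 remains.
R6C6 = 8: row 6 has {5,6,9}; col 6 has {2,3,6,7}; box has {1,3,6,7,9}; main diagonal has {3,4,6,7,9} → only 8 remains.
R6C9 = 1: row 6 has {5,6,8,9}; col 9 has {2,3,4,6,7,8}; box has {2,3,4,5,6,8,9} → only 1 remains.
R7C7 = 5: row 7 has {1,2,7}; col 7 has {2,3,6,8,9}; box has {2,3,4,6,7,8}; main diagonal has {3,4,6,7,8,9} → only 5 remains.
R7C8 = 9: row 7 has {1,2,5,7}; col 8 has {1,3,4,5,6,8}; box has {2,3,4,5,6,7,8} → only 9 remains.
R8C2 = 8: row 8 has {2,3,4,5,6,7}; col 2 has {4,5,9}; box has {1,2,3,5}; anti-diagonal has {1,3,6,7} → only 8 remains.
R8C7 = 1: row 8 has {2,3,4,5,6,7,8}; col 7 has {2,3,5,6,8,9}; box has {2,3,4,5,6,7,8,9} → only 1 remains.
R9C2 = 7: row 9 has {2,3,6,8}; col 2 has {4,5,8,9}; box has {1,2,3,5,8} → only 7 remains.
R9C5 = 5: row 9 has {2,3,6,7,8}; col 5 has {1,3,4,7,9}; box has {2,6,7} → only 5 remains.
R1C1 = 2: row 1 has {3,9}; col 1 has {1,3,5,8}; box has {3,4,5,7,8,9}; main diagonal has {3,4,5,6,7,8,9} → only 2 remains.
R1C8 = 7: row 1 has {2,3,9}; col 8 has {1,3,4,5,6,8,9}; box has {1,3,6,8} → only 7 remains.
R1C9 = 5: row 1 has {2,3,7,9}; col 9 has {1,2,3,4,6,7,8}; box has {1,3,6,7,8}; anti-diagonal has {1,3,6,7,8} → only 5 remains.
R2C1 = 6: row 2 has {3,4,7,8}; col 1 has {1,2,3,5,8}; box has {2,3,4,5,7,8,9} → only 6 remains.
R2C2 = 1: row 2 has {3,4,6,7,8}; col 2 has {4,5,7,8,9}; box has {2,3,4,5,6,7,8,9}; main diagonal has {2,3,4,5,6,7,8,9} → only 1 remains.
R2C6 = 5: row 2 has {1,3,4,6,7,8}; col 6 has {2,3,6,7,8}; box has {2,3,4,7,9} → only 5 remains.
R2C8 = 2: row 2 has {1,3,4,5,6,7,8}; col 8 has {1,3,4,5,6,7,8,9}; box has {1,3,5,6,7,8}; anti-diagonal has {1,3,5,6,7,8} → only 2 remains.
R2C9 = 9: row 2 has {1,2,3,4,5,6,7,8}; col 9 has {1,2,3,4,5,6,7,8}; box has {1,2,3,5,6,7,8} → only 9 remains.
R5C2 = 2: row 5 has {1,3,4,6,8,9}; col 2 has {1,4,5,7,8,9}; box has {1,4,5,6,8,9} → only 2 remains.
R5C4 = 5: row 5 has {1,2,3,4,6,8,9}; col 4 has {2,6,7,9}; box has {1,3,6,7,8,9} → only 5 remains.
R5C7 = 7: row 5 has {1,2,3,4,5,6,8,9}; col 7 has {1,2,3,5,6,8,9}; box has {1,2,3,4,5,6,8,9} → only 7 remains.
R6C1 = 7: row 6 has {1,5,6,8,9}; col 1 has {1,2,3,5,6,8}; box has {1,2,4,5,6,8,9} → only 7 remains.
R6C2 = 3: row 6 has {1,5,6,7,8,9}; col 2 has {1,2,4,5,7,8,9}; box has {1,2,4,5,6,7,8,9} → only 3 remains.
R6C4 = 4: row 6 has {1,3,5,6,7,8,9}; col 4 has {2,5,6,7,9}; box has {1,3,5,6,7,8,9}; anti-diagonal has {1,2,3,5,6,7,8} → only 4 remains.
R6C5 = 2: row 6 has {1,3,4,5,6,7,8,9}; col 5 has {1,3,4,5,7,9}; box has {1,3,4,5,6,7,8,9} → only 2 remains.
R7C1 = 4: row 7 has {1,2,5,7,9}; col 1 has {1,2,3,5,6,7,8}; box has {1,2,3,5,7,8} → only 4 remains.
R7C2 = 6: row 7 has {1,2,4,5,7,9}; col 2 has {1,2,3,4,5,7,8,9}; box has {1,2,3,4,5,7,8} → only 6 remains.
R7C5 = 8: row 7 has {1,2,4,5,6,7,9}; col 5 has {1,2,3,4,5,7,9}; box has {2,5,6,7} → only 8 remains.
R8C6 = 9: row 8 has {1,2,3,4,5,6,7,8}; col 6 has {2,3,5,6,7,8}; box has {2,5,6,7,8} → only 9 remains.
R9C1 = 9: row 9 has {2,3,5,6,7,8}; col 1 has {1,2,3,4,5,6,7,8}; box has {1,2,3,4,5,6,7,8}; anti-diagonal has {1,2,3,4,5,6,7,8} → only 9 remains.
R9C4 = 1: row 9 has {2,3,5,6,7,8,9}; col 4 has {2,4,5,6,7,9}; box has {2,5,6,7,8,9} → only 1 remains.
R9C6 = 4: row 9 has {1,2,3,5,6,7,8,9}; col 6 has {2,3,5,6,7,8,9}; box has {1,2,5,6,7,8,9} → only 4 remains.
R1C4 = 8: row 1 has {2,3,5,7,9}; col 4 has {1,2,4,5,6,7,9}; box has {2,3,4,5,7,9} → only 8 remains.
R1C5 = 6: row 1 has {2,3,5,7,8,9}; col 5 has {1,2,3,4,5,7,8,9}; box has {2,3,4,5,7,8,9} → only 6 remains.
R1C6 = 1: row 1 has {2,3,5,6,7,8,9}; col 6 has {2,3,4,5,6,7,8,9}; box has {2,3,4,5,6,7,8,9} → only 1 remains.
R1C7 = 4: row 1 has {1,2,3,5,6,7,8,9}; col 7 has {1,2,3,5,6,7,8,9}; box has {1,2,3,5,6,7,8,9} → only 4 remains.

4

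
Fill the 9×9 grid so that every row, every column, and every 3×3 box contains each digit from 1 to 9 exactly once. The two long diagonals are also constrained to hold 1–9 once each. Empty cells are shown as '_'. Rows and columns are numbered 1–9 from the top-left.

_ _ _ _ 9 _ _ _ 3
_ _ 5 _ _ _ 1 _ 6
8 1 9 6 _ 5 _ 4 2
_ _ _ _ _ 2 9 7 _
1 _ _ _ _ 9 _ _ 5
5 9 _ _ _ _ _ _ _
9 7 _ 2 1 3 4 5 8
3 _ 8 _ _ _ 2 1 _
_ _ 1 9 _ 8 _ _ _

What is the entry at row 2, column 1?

7

row 1, column 8 = 8: row 1 has {3,9}; col 8 has {1,4,5,7}; box has {1,2,3,4,6} → only 8 remains.
row 2, column 8 = 9: row 2 has {1,5,6}; col 8 has {1,4,5,7,8}; box has {1,2,3,4,6,8}; anti-diagonal has {2,3} → only 9 remains.
row 3, column 7 = 7: row 3 has {1,2,4,5,6,8,9}; col 7 has {1,2,4,9}; box has {1,2,3,4,6,8,9}; anti-diagonal has {2,3,9} → only 7 remains.
row 7, column 3 = 6: row 7 has {1,2,3,4,5,7,8,9}; col 3 has {1,5,8,9}; box has {1,3,7,8,9}; anti-diagonal has {2,3,7,9} → only 6 remains.
row 9, column 1 = 4: row 9 has {1,8,9}; col 1 has {1,3,5,8,9}; box has {1,3,6,7,8,9}; anti-diagonal has {2,3,6,7,9} → only 4 remains.
row 9, column 9 = 7: row 9 has {1,4,8,9}; col 9 has {2,3,5,6,8}; box has {1,2,4,5,8}; main diagonal has {1,4,9} → only 7 remains.
row 1, column 7 = 5: row 1 has {3,8,9}; col 7 has {1,2,4,7,9}; box has {1,2,3,4,6,7,8,9} → only 5 remains.
row 3, column 5 = 3: row 3 has {1,2,4,5,6,7,8,9}; col 5 has {1,9}; box has {5,6,9} → only 3 remains.
row 4, column 1 = 6: row 4 has {2,7,9}; col 1 has {1,3,4,5,8,9}; box has {1,5,9} → only 6 remains.
row 5, column 5 = 8: row 5 has {1,5,9}; col 5 has {1,3,9}; box has {2,9}; main diagonal has {1,4,7,9}; anti-diagonal has {2,3,4,6,7,9} → only 8 remains.
row 6, column 4 = 1: row 6 has {5,9}; col 4 has {2,6,9}; box has {2,8,9}; anti-diagonal has {2,3,4,6,7,8,9} → only 1 remains.
row 6, column 6 = 6: row 6 has {1,5,9}; col 6 has {2,3,5,8,9}; box has {1,2,8,9}; main diagonal has {1,4,7,8,9} → only 6 remains.
row 6, column 9 = 4: row 6 has {1,5,6,9}; col 9 has {2,3,5,6,7,8}; box has {5,7,9} → only 4 remains.
row 8, column 2 = 5: row 8 has {1,2,3,8}; col 2 has {1,7,9}; box has {1,3,4,6,7,8,9}; anti-diagonal has {1,2,3,4,6,7,8,9} → only 5 remains.
row 8, column 9 = 9: row 8 has {1,2,3,5,8}; col 9 has {2,3,4,5,6,7,8}; box has {1,2,4,5,7,8} → only 9 remains.
row 9, column 2 = 2: row 9 has {1,4,7,8,9}; col 2 has {1,5,7,9}; box has {1,3,4,5,6,7,8,9} → only 2 remains.
row 1, column 1 = 2: row 1 has {3,5,8,9}; col 1 has {1,3,4,5,6,8,9}; box has {1,5,8,9}; main diagonal has {1,4,6,7,8,9} → only 2 remains.
row 2, column 1 = 7: row 2 has {1,5,6,9}; col 1 has {1,2,3,4,5,6,8,9}; box has {1,2,5,8,9} → only 7 remains.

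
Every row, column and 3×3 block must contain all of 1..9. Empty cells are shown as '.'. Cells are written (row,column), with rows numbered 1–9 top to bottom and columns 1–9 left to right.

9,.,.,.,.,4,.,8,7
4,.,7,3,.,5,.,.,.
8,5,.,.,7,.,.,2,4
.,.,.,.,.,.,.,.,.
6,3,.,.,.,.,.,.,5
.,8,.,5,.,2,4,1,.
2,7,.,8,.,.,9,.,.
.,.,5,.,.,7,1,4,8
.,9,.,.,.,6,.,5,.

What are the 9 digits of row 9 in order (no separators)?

(2,7) = 6 (sole candidate).
(2,8) = 9 (sole candidate).
(2,9) = 1 (sole candidate).
(3,7) = 3 (sole candidate).
(5,8) = 7 (sole candidate).
(6,1) = 7 (sole candidate).
(6,3) = 9 (sole candidate).
(8,1) = 3 (sole candidate).
(8,2) = 6 (sole candidate).
(9,1) = 1: row 9 has {5,6,9}; col 1 has {2,3,4,6,7,8,9}; box has {2,3,5,6,7,9} → only 1 remains.
(1,7) = 5 (sole candidate).
(2,2) = 2 (sole candidate).
(2,5) = 8 (sole candidate).
(4,1) = 5 (sole candidate).
(7,3) = 4 (sole candidate).
(9,3) = 8: row 9 has {1,5,6,9}; col 3 has {4,5,7,9}; box has {1,2,3,4,5,6,7,9} → only 8 remains.
(1,2) = 1 (sole candidate).
(3,3) = 6 (sole candidate).
(4,2) = 4 (sole candidate).
(1,3) = 3 (sole candidate).
(4,4) = 7 (hidden single in row 4).
(7,5) = 5 (hidden single in row 7).
(7,6) = 1 (hidden single in row 7).
(3,6) = 9 (sole candidate).
(5,6) = 8 (sole candidate).
(5,7) = 2 (sole candidate).
(9,7) = 7: row 9 has {1,5,6,8,9}; col 7 has {1,2,3,4,5,6,9}; box has {1,4,5,8,9} → only 7 remains.
(3,4) = 1 (sole candidate).
(4,6) = 3 (sole candidate).
(4,7) = 8 (sole candidate).
(4,8) = 6 (sole candidate).
(4,9) = 9 (sole candidate).
(5,3) = 1 (sole candidate).
(6,5) = 6 (sole candidate).
(6,9) = 3 (sole candidate).
(7,8) = 3 (sole candidate).
(7,9) = 6 (sole candidate).
(9,9) = 2: row 9 has {1,5,6,7,8,9}; col 9 has {1,3,4,5,6,7,8,9}; box has {1,3,4,5,6,7,8,9} → only 2 remains.
(1,5) = 2 (sole candidate).
(4,3) = 2 (sole candidate).
(4,5) = 1 (sole candidate).
(8,5) = 9 (sole candidate).
(9,4) = 4: row 9 has {1,2,5,6,7,8,9}; col 4 has {1,3,5,7,8}; box has {1,5,6,7,8,9} → only 4 remains.
(9,5) = 3: row 9 has {1,2,4,5,6,7,8,9}; col 5 has {1,2,5,6,7,8,9}; box has {1,4,5,6,7,8,9} → only 3 remains.

198436752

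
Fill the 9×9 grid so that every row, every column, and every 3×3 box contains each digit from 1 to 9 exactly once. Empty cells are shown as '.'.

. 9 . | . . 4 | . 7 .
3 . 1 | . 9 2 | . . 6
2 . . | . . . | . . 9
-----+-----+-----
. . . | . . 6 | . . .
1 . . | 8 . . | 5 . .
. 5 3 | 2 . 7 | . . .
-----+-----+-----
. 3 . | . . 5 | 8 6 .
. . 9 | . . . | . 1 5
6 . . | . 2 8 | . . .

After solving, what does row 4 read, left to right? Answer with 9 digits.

R2C7 = 4: row 2 has {1,2,3,6,9}; col 7 has {5,8}; box has {6,7,9} → only 4 remains.
R8C6 = 3: row 8 has {1,5,9}; col 6 has {2,4,5,6,7,8}; box has {2,5,8} → only 3 remains.
R3C6 = 1: row 3 has {2,9}; col 6 has {2,3,4,5,6,7,8}; box has {2,4,9} → only 1 remains.
R3C7 = 3: row 3 has {1,2,9}; col 7 has {4,5,8}; box has {4,6,7,9} → only 3 remains.
R5C6 = 9: row 5 has {1,5,8}; col 6 has {1,2,3,4,5,6,7,8}; box has {2,6,7,8} → only 9 remains.
R6C7 = 6: in row 6, 6 can only go here (every other open cell in that row sees a 6).
R7C4 = 9: in row 7, 9 can only go here (every other open cell in that row sees a 9).
R7C5 = 1: in row 7, 1 can only go here (every other open cell in that row sees a 1).
R6C5 = 4: row 6 has {2,3,5,6,7}; col 5 has {1,2,9}; box has {2,6,7,8,9} → only 4 remains.
R5C5 = 3: row 5 has {1,5,8,9}; col 5 has {1,2,4,9}; box has {2,4,6,7,8,9} → only 3 remains.
R4C5 = 5: row 4 has {6}; col 5 has {1,2,3,4,9}; box has {2,3,4,6,7,8,9} → only 5 remains.
R4C4 = 1: row 4 has {5,6}; col 4 has {2,8,9}; box has {2,3,4,5,6,7,8,9} → only 1 remains.
R1C4 = 3: in row 1, 3 can only go here (every other open cell in that row sees a 3).
R6C9 = 1: in row 6, 1 can only go here (every other open cell in that row sees a 1).
R1C7 = 1: in row 1, 1 can only go here (every other open cell in that row sees a 1).
R1C9 = 2: in row 1, 2 can only go here (every other open cell in that row sees a 2).
R7C3 = 2: in row 7, 2 can only go here (every other open cell in that row sees a 2).
R8C7 = 2: in row 8, 2 can only go here (every other open cell in that row sees a 2).
R9C2 = 1: in row 9, 1 can only go here (every other open cell in that row sees a 1).
R9C3 = 5: in row 9, 5 can only go here (every other open cell in that row sees a 5).
R1C1 = 5: in row 1, 5 can only go here (every other open cell in that row sees a 5).
R4C9 = 8: in column 9, 8 can only go here (every other open cell in that column sees an 8).
R6C8 = 9: row 6 has {1,2,3,4,5,6,7}; col 8 has {1,6,7}; box has {1,5,6,8} → only 9 remains.
R4C7 = 7: row 4 has {1,5,6,8}; col 7 has {1,2,3,4,5,6,8}; box has {1,5,6,8,9} → only 7 remains.
R5C9 = 4: row 5 has {1,3,5,8,9}; col 9 has {1,2,5,6,8,9}; box has {1,5,6,7,8,9} → only 4 remains.
R6C1 = 8: row 6 has {1,2,3,4,5,6,7,9}; col 1 has {1,2,3,5,6}; box has {1,3,5} → only 8 remains.
R7C9 = 7: row 7 has {1,2,3,5,6,8,9}; col 9 has {1,2,4,5,6,8,9}; box has {1,2,5,6,8} → only 7 remains.
R9C7 = 9: row 9 has {1,2,5,6,8}; col 7 has {1,2,3,4,5,6,7,8}; box has {1,2,5,6,7,8} → only 9 remains.
R9C9 = 3: row 9 has {1,2,5,6,8,9}; col 9 has {1,2,4,5,6,7,8,9}; box has {1,2,5,6,7,8,9} → only 3 remains.
R4C3 = 4: row 4 has {1,5,6,7,8}; col 3 has {1,2,3,5,9}; box has {1,3,5,8} → only 4 remains.
R5C8 = 2: row 5 has {1,3,4,5,8,9}; col 8 has {1,6,7,9}; box has {1,4,5,6,7,8,9} → only 2 remains.
R7C1 = 4: row 7 has {1,2,3,5,6,7,8,9}; col 1 has {1,2,3,5,6,8}; box has {1,2,3,5,6,9} → only 4 remains.
R8C1 = 7: row 8 has {1,2,3,5,9}; col 1 has {1,2,3,4,5,6,8}; box has {1,2,3,4,5,6,9} → only 7 remains.
R8C2 = 8: row 8 has {1,2,3,5,7,9}; col 2 has {1,3,5,9}; box has {1,2,3,4,5,6,7,9} → only 8 remains.
R8C5 = 6: row 8 has {1,2,3,5,7,8,9}; col 5 has {1,2,3,4,5,9}; box has {1,2,3,5,8,9} → only 6 remains.
R9C8 = 4: row 9 has {1,2,3,5,6,8,9}; col 8 has {1,2,6,7,9}; box has {1,2,3,5,6,7,8,9} → only 4 remains.
R1C5 = 8: row 1 has {1,2,3,4,5,7,9}; col 5 has {1,2,3,4,5,6,9}; box has {1,2,3,4,9} → only 8 remains.
R2C2 = 7: row 2 has {1,2,3,4,6,9}; col 2 has {1,3,5,8,9}; box has {1,2,3,5,9} → only 7 remains.
R2C4 = 5: row 2 has {1,2,3,4,6,7,9}; col 4 has {1,2,3,8,9}; box has {1,2,3,4,8,9} → only 5 remains.
R2C8 = 8: row 2 has {1,2,3,4,5,6,7,9}; col 8 has {1,2,4,6,7,9}; box has {1,2,3,4,6,7,9} → only 8 remains.
R3C5 = 7: row 3 has {1,2,3,9}; col 5 has {1,2,3,4,5,6,8,9}; box has {1,2,3,4,5,8,9} → only 7 remains.
R3C8 = 5: row 3 has {1,2,3,7,9}; col 8 has {1,2,4,6,7,8,9}; box has {1,2,3,4,6,7,8,9} → only 5 remains.
R4C1 = 9: row 4 has {1,4,5,6,7,8}; col 1 has {1,2,3,4,5,6,7,8}; box has {1,3,4,5,8} → only 9 remains.
R4C2 = 2: row 4 has {1,4,5,6,7,8,9}; col 2 has {1,3,5,7,8,9}; box has {1,3,4,5,8,9} → only 2 remains.
R4C8 = 3: row 4 has {1,2,4,5,6,7,8,9}; col 8 has {1,2,4,5,6,7,8,9}; box has {1,2,4,5,6,7,8,9} → only 3 remains.

924156738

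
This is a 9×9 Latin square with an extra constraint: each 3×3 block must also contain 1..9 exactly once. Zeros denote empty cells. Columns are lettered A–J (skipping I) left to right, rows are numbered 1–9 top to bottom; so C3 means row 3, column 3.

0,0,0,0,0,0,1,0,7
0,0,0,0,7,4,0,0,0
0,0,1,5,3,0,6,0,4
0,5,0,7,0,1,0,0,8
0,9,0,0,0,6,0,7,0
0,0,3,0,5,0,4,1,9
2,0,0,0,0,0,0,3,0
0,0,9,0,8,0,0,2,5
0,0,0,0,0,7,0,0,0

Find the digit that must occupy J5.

H4 = 6: row 4 has {1,5,7,8}; col 8 has {1,2,3,7}; box has {1,4,7,8,9} → only 6 remains.
F8 = 3: row 8 has {2,5,8,9}; col 6 has {1,4,6,7}; box has {7,8} → only 3 remains.
G8 = 7: row 8 has {2,3,5,8,9}; col 7 has {1,4,6}; box has {2,3,5} → only 7 remains.
A4 = 4: row 4 has {1,5,6,7,8}; col 1 has {2}; box has {3,5,9} → only 4 remains.
C4 = 2: row 4 has {1,4,5,6,7,8}; col 3 has {1,3,9}; box has {3,4,5,9} → only 2 remains.
E4 = 9: row 4 has {1,2,4,5,6,7,8}; col 5 has {3,5,7,8}; box has {1,5,6,7} → only 9 remains.
G4 = 3: row 4 has {1,2,4,5,6,7,8,9}; col 7 has {1,4,6,7}; box has {1,4,6,7,8,9} → only 3 remains.
C5 = 8: row 5 has {6,7,9}; col 3 has {1,2,3,9}; box has {2,3,4,5,9} → only 8 remains.
J5 = 2: row 5 has {6,7,8,9}; col 9 has {4,5,7,8,9}; box has {1,3,4,6,7,8,9} → only 2 remains.

2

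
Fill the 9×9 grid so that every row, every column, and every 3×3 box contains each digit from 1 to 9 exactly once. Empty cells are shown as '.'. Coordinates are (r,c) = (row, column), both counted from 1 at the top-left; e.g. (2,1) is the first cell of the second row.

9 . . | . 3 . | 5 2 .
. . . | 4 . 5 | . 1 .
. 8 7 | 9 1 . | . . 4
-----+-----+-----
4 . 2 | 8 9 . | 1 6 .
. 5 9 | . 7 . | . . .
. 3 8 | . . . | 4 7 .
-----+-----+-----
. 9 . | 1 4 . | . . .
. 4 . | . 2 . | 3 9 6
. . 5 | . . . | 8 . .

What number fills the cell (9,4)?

3

(3,7) = 6: row 3 has {1,4,7,8,9}; col 7 has {1,3,4,5,8}; box has {1,2,4,5} → only 6 remains.
(3,8) = 3: row 3 has {1,4,6,7,8,9}; col 8 has {1,2,6,7,9}; box has {1,2,4,5,6} → only 3 remains.
(4,2) = 7: row 4 has {1,2,4,6,8,9}; col 2 has {3,4,5,8,9}; box has {2,3,4,5,8,9} → only 7 remains.
(4,6) = 3: row 4 has {1,2,4,6,7,8,9}; col 6 has {5}; box has {7,8,9} → only 3 remains.
(4,9) = 5: row 4 has {1,2,3,4,6,7,8,9}; col 9 has {4,6}; box has {1,4,6,7} → only 5 remains.
(5,7) = 2: row 5 has {5,7,9}; col 7 has {1,3,4,5,6,8}; box has {1,4,5,6,7} → only 2 remains.
(5,8) = 8: row 5 has {2,5,7,9}; col 8 has {1,2,3,6,7,9}; box has {1,2,4,5,6,7} → only 8 remains.
(5,9) = 3: row 5 has {2,5,7,8,9}; col 9 has {4,5,6}; box has {1,2,4,5,6,7,8} → only 3 remains.
(6,9) = 9: row 6 has {3,4,7,8}; col 9 has {3,4,5,6}; box has {1,2,3,4,5,6,7,8} → only 9 remains.
(7,7) = 7: row 7 has {1,4,9}; col 7 has {1,2,3,4,5,6,8}; box has {3,6,8,9} → only 7 remains.
(7,8) = 5: row 7 has {1,4,7,9}; col 8 has {1,2,3,6,7,8,9}; box has {3,6,7,8,9} → only 5 remains.
(7,9) = 2: row 7 has {1,4,5,7,9}; col 9 has {3,4,5,6,9}; box has {3,5,6,7,8,9} → only 2 remains.
(8,3) = 1: row 8 has {2,3,4,6,9}; col 3 has {2,5,7,8,9}; box has {4,5,9} → only 1 remains.
(9,5) = 6: row 9 has {5,8}; col 5 has {1,2,3,4,7,9}; box has {1,2,4} → only 6 remains.
(9,8) = 4: row 9 has {5,6,8}; col 8 has {1,2,3,5,6,7,8,9}; box has {2,3,5,6,7,8,9} → only 4 remains.
(9,9) = 1: row 9 has {4,5,6,8}; col 9 has {2,3,4,5,6,9}; box has {2,3,4,5,6,7,8,9} → only 1 remains.
(2,5) = 8: row 2 has {1,4,5}; col 5 has {1,2,3,4,6,7,9}; box has {1,3,4,5,9} → only 8 remains.
(2,7) = 9: row 2 has {1,4,5,8}; col 7 has {1,2,3,4,5,6,7,8}; box has {1,2,3,4,5,6} → only 9 remains.
(2,9) = 7: row 2 has {1,4,5,8,9}; col 9 has {1,2,3,4,5,6,9}; box has {1,2,3,4,5,6,9} → only 7 remains.
(3,6) = 2: row 3 has {1,3,4,6,7,8,9}; col 6 has {3,5}; box has {1,3,4,5,8,9} → only 2 remains.
(5,4) = 6: row 5 has {2,3,5,7,8,9}; col 4 has {1,4,8,9}; box has {3,7,8,9} → only 6 remains.
(6,5) = 5: row 6 has {3,4,7,8,9}; col 5 has {1,2,3,4,6,7,8,9}; box has {3,6,7,8,9} → only 5 remains.
(6,6) = 1: row 6 has {3,4,5,7,8,9}; col 6 has {2,3,5}; box has {3,5,6,7,8,9} → only 1 remains.
(7,6) = 8: row 7 has {1,2,4,5,7,9}; col 6 has {1,2,3,5}; box has {1,2,4,6} → only 8 remains.
(8,6) = 7: row 8 has {1,2,3,4,6,9}; col 6 has {1,2,3,5,8}; box has {1,2,4,6,8} → only 7 remains.
(9,2) = 2: row 9 has {1,4,5,6,8}; col 2 has {3,4,5,7,8,9}; box has {1,4,5,9} → only 2 remains.
(9,4) = 3: row 9 has {1,2,4,5,6,8}; col 4 has {1,4,6,8,9}; box has {1,2,4,6,7,8} → only 3 remains.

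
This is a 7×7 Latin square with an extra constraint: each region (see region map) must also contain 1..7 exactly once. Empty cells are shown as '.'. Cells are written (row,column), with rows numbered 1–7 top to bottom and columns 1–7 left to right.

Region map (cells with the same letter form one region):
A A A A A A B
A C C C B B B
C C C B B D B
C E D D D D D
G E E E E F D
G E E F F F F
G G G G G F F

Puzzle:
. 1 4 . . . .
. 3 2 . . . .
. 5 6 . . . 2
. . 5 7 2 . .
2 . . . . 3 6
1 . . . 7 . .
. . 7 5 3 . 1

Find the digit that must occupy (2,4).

(4,1) = 4: row 4 has {2,5,7}; col 1 has {1,2}; region has {2,3,5,6} → only 4 remains.
(4,2) = 6: row 4 has {2,4,5,7}; col 2 has {1,3,5}; region has {} → only 6 remains.
(4,6) = 1: row 4 has {2,4,5,6,7}; col 6 has {3}; region has {2,5,6,7} → only 1 remains.
(4,7) = 3: row 4 has {1,2,4,5,6,7}; col 7 has {1,2,6}; region has {1,2,5,6,7} → only 3 remains.
(5,3) = 1: row 5 has {2,3,6}; col 3 has {2,4,5,6,7}; region has {6} → only 1 remains.
(5,4) = 4: row 5 has {1,2,3,6}; col 4 has {5,7}; region has {1,6} → only 4 remains.
(5,5) = 5: row 5 has {1,2,3,4,6}; col 5 has {2,3,7}; region has {1,4,6} → only 5 remains.
(6,2) = 2: row 6 has {1,7}; col 2 has {1,3,5,6}; region has {1,4,5,6} → only 2 remains.
(6,3) = 3: row 6 has {1,2,7}; col 3 has {1,2,4,5,6,7}; region has {1,2,4,5,6} → only 3 remains.
(6,4) = 6: row 6 has {1,2,3,7}; col 4 has {4,5,7}; region has {1,3,7} → only 6 remains.
(7,1) = 6: row 7 has {1,3,5,7}; col 1 has {1,2,4}; region has {1,2,3,5,7} → only 6 remains.
(7,2) = 4: row 7 has {1,3,5,6,7}; col 2 has {1,2,3,5,6}; region has {1,2,3,5,6,7} → only 4 remains.
(7,6) = 2: row 7 has {1,3,4,5,6,7}; col 6 has {1,3}; region has {1,3,6,7} → only 2 remains.
(1,5) = 6: row 1 has {1,4}; col 5 has {2,3,5,7}; region has {1,4} → only 6 remains.
(2,4) = 1: row 2 has {2,3}; col 4 has {4,5,6,7}; region has {2,3,4,5,6} → only 1 remains.

1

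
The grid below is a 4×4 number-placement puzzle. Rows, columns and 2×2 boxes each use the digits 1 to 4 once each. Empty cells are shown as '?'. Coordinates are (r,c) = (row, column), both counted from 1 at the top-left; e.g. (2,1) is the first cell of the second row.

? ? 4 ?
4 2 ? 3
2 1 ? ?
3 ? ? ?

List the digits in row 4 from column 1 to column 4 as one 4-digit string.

3421

(1,1) = 1: row 1 has {4}; col 1 has {2,3,4}; box has {2,4} → only 1 remains.
(1,2) = 3: row 1 has {1,4}; col 2 has {1,2}; box has {1,2,4} → only 3 remains.
(1,4) = 2: row 1 has {1,3,4}; col 4 has {3}; box has {3,4} → only 2 remains.
(2,3) = 1: row 2 has {2,3,4}; col 3 has {4}; box has {2,3,4} → only 1 remains.
(3,3) = 3: row 3 has {1,2}; col 3 has {1,4}; box has {} → only 3 remains.
(3,4) = 4: row 3 has {1,2,3}; col 4 has {2,3}; box has {3} → only 4 remains.
(4,2) = 4: row 4 has {3}; col 2 has {1,2,3}; box has {1,2,3} → only 4 remains.
(4,3) = 2: row 4 has {3,4}; col 3 has {1,3,4}; box has {3,4} → only 2 remains.
(4,4) = 1: row 4 has {2,3,4}; col 4 has {2,3,4}; box has {2,3,4} → only 1 remains.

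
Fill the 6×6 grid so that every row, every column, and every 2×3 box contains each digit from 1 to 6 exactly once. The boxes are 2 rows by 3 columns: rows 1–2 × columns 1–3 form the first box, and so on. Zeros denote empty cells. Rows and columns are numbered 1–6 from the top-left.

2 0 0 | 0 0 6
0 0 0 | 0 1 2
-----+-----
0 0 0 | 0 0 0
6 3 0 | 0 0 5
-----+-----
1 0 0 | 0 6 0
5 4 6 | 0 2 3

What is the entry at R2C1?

R3C1 = 4: row 3 has {}; col 1 has {1,2,5,6}; box has {3,6} → only 4 remains.
R3C5 = 3: row 3 has {4}; col 5 has {1,2,6}; box has {5} → only 3 remains.
R3C6 = 1: row 3 has {3,4}; col 6 has {2,3,5,6}; box has {3,5} → only 1 remains.
R4C5 = 4: row 4 has {3,5,6}; col 5 has {1,2,3,6}; box has {1,3,5} → only 4 remains.
R5C2 = 2: row 5 has {1,6}; col 2 has {3,4}; box has {1,4,5,6} → only 2 remains.
R5C3 = 3: row 5 has {1,2,6}; col 3 has {6}; box has {1,2,4,5,6} → only 3 remains.
R5C6 = 4: row 5 has {1,2,3,6}; col 6 has {1,2,3,5,6}; box has {2,3,6} → only 4 remains.
R6C4 = 1: row 6 has {2,3,4,5,6}; col 4 has {}; box has {2,3,4,6} → only 1 remains.
R1C5 = 5: row 1 has {2,6}; col 5 has {1,2,3,4,6}; box has {1,2,6} → only 5 remains.
R2C1 = 3: row 2 has {1,2}; col 1 has {1,2,4,5,6}; box has {2} → only 3 remains.

3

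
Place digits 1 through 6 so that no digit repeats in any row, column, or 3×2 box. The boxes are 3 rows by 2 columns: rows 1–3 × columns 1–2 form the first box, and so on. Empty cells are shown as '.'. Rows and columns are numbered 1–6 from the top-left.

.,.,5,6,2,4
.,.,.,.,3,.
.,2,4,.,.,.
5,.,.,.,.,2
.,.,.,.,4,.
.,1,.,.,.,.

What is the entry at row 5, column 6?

row 1, column 2 = 3: row 1 has {2,4,5,6}; col 2 has {1,2}; box has {2} → only 3 remains.
row 5, column 2 = 6: row 5 has {4}; col 2 has {1,2,3}; box has {1,5} → only 6 remains.
row 1, column 1 = 1: row 1 has {2,3,4,5,6}; col 1 has {5}; box has {2,3} → only 1 remains.
row 3, column 1 = 6: row 3 has {2,4}; col 1 has {1,5}; box has {1,2,3} → only 6 remains.
row 4, column 2 = 4: row 4 has {2,5}; col 2 has {1,2,3,6}; box has {1,5,6} → only 4 remains.
row 2, column 1 = 4: row 2 has {3}; col 1 has {1,5,6}; box has {1,2,3,6} → only 4 remains.
row 2, column 2 = 5: row 2 has {3,4}; col 2 has {1,2,3,4,6}; box has {1,2,3,4,6} → only 5 remains.
row 2, column 6 = 6: in row 2, 6 can only go here (every other open cell in that row sees a 6).
row 3, column 4 = 3: in row 3, 3 can only go here (every other open cell in that row sees a 3).
row 4, column 4 = 1: row 4 has {2,4,5}; col 4 has {3,6}; box has {} → only 1 remains.
row 4, column 5 = 6: row 4 has {1,2,4,5}; col 5 has {2,3,4}; box has {2,4} → only 6 remains.
row 6, column 5 = 5: row 6 has {1}; col 5 has {2,3,4,6}; box has {2,4,6} → only 5 remains.
row 6, column 6 = 3: row 6 has {1,5}; col 6 has {2,4,6}; box has {2,4,5,6} → only 3 remains.
row 2, column 4 = 2: row 2 has {3,4,5,6}; col 4 has {1,3,6}; box has {3,4,5,6} → only 2 remains.
row 3, column 5 = 1: row 3 has {2,3,4,6}; col 5 has {2,3,4,5,6}; box has {2,3,4,6} → only 1 remains.
row 3, column 6 = 5: row 3 has {1,2,3,4,6}; col 6 has {2,3,4,6}; box has {1,2,3,4,6} → only 5 remains.
row 4, column 3 = 3: row 4 has {1,2,4,5,6}; col 3 has {4,5}; box has {1} → only 3 remains.
row 5, column 3 = 2: row 5 has {4,6}; col 3 has {3,4,5}; box has {1,3} → only 2 remains.
row 5, column 4 = 5: row 5 has {2,4,6}; col 4 has {1,2,3,6}; box has {1,2,3} → only 5 remains.
row 5, column 6 = 1: row 5 has {2,4,5,6}; col 6 has {2,3,4,5,6}; box has {2,3,4,5,6} → only 1 remains.

1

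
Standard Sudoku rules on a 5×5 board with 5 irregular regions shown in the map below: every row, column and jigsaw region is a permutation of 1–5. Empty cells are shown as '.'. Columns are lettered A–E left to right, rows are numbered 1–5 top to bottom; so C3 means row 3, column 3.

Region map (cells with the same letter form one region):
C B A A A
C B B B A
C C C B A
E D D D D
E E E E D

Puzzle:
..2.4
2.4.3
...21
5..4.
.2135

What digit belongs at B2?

5

D1 = 5: row 1 has {2,4}; col 4 has {2,3,4}; region has {1,2,3,4} → only 5 remains.
D2 = 1: row 2 has {2,3,4}; col 4 has {2,3,4,5}; region has {2,4} → only 1 remains.
C4 = 3: row 4 has {4,5}; col 3 has {1,2,4}; region has {4,5} → only 3 remains.
E4 = 2: row 4 has {3,4,5}; col 5 has {1,3,4,5}; region has {3,4,5} → only 2 remains.
A5 = 4: row 5 has {1,2,3,5}; col 1 has {2,5}; region has {1,2,3,5} → only 4 remains.
B1 = 3: row 1 has {2,4,5}; col 2 has {2}; region has {1,2,4} → only 3 remains.
B2 = 5: row 2 has {1,2,3,4}; col 2 has {2,3}; region has {1,2,3,4} → only 5 remains.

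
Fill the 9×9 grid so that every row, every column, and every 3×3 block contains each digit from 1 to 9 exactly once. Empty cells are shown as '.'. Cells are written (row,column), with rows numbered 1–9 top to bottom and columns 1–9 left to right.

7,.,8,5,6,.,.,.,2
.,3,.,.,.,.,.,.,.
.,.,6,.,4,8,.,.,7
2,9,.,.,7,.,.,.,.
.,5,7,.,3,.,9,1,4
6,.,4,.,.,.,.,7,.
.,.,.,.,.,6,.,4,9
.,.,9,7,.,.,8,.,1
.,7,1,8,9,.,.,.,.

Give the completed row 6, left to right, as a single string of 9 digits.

614985273

(4,3) = 3: row 4 has {2,7,9}; col 3 has {1,4,6,7,8,9}; box has {2,4,5,6,7,9} → only 3 remains.
(5,1) = 8: row 5 has {1,3,4,5,7,9}; col 1 has {2,6,7}; box has {2,3,4,5,6,7,9} → only 8 remains.
(5,6) = 2: row 5 has {1,3,4,5,7,8,9}; col 6 has {6,8}; box has {3,7} → only 2 remains.
(6,2) = 1: row 6 has {4,6,7}; col 2 has {3,5,7,9}; box has {2,3,4,5,6,7,8,9} → only 1 remains.
(6,4) = 9: row 6 has {1,4,6,7}; col 4 has {5,7,8}; box has {2,3,7} → only 9 remains.
(6,6) = 5: row 6 has {1,4,6,7,9}; col 6 has {2,6,8}; box has {2,3,7,9} → only 5 remains.
(1,2) = 4: row 1 has {2,5,6,7,8}; col 2 has {1,3,5,7,9}; box has {3,6,7,8} → only 4 remains.
(3,2) = 2: row 3 has {4,6,7,8}; col 2 has {1,3,4,5,7,9}; box has {3,4,6,7,8} → only 2 remains.
(5,4) = 6: row 5 has {1,2,3,4,5,7,8,9}; col 4 has {5,7,8,9}; box has {2,3,5,7,9} → only 6 remains.
(6,5) = 8: row 6 has {1,4,5,6,7,9}; col 5 has {3,4,6,7,9}; box has {2,3,5,6,7,9} → only 8 remains.
(6,9) = 3: row 6 has {1,4,5,6,7,8,9}; col 9 has {1,2,4,7,9}; box has {1,4,7,9} → only 3 remains.
(7,2) = 8: row 7 has {4,6,9}; col 2 has {1,2,3,4,5,7,9}; box has {1,7,9} → only 8 remains.
(8,2) = 6: row 8 has {1,7,8,9}; col 2 has {1,2,3,4,5,7,8,9}; box has {1,7,8,9} → only 6 remains.
(2,3) = 5: row 2 has {3}; col 3 has {1,3,4,6,7,8,9}; box has {2,3,4,6,7,8} → only 5 remains.
(6,7) = 2: row 6 has {1,3,4,5,6,7,8,9}; col 7 has {8,9}; box has {1,3,4,7,9} → only 2 remains.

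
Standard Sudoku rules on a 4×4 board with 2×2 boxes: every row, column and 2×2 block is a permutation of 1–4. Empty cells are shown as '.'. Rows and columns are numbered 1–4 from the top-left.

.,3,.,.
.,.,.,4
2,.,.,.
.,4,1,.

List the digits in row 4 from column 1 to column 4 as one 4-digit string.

3412

r1c3 = 2: row 1 has {3}; col 3 has {1}; box has {4} → only 2 remains.
r1c4 = 1: row 1 has {2,3}; col 4 has {4}; box has {2,4} → only 1 remains.
r2c1 = 1: row 2 has {4}; col 1 has {2}; box has {3} → only 1 remains.
r2c2 = 2: row 2 has {1,4}; col 2 has {3,4}; box has {1,3} → only 2 remains.
r2c3 = 3: row 2 has {1,2,4}; col 3 has {1,2}; box has {1,2,4} → only 3 remains.
r3c2 = 1: row 3 has {2}; col 2 has {2,3,4}; box has {2,4} → only 1 remains.
r3c3 = 4: row 3 has {1,2}; col 3 has {1,2,3}; box has {1} → only 4 remains.
r3c4 = 3: row 3 has {1,2,4}; col 4 has {1,4}; box has {1,4} → only 3 remains.
r4c1 = 3: row 4 has {1,4}; col 1 has {1,2}; box has {1,2,4} → only 3 remains.
r4c4 = 2: row 4 has {1,3,4}; col 4 has {1,3,4}; box has {1,3,4} → only 2 remains.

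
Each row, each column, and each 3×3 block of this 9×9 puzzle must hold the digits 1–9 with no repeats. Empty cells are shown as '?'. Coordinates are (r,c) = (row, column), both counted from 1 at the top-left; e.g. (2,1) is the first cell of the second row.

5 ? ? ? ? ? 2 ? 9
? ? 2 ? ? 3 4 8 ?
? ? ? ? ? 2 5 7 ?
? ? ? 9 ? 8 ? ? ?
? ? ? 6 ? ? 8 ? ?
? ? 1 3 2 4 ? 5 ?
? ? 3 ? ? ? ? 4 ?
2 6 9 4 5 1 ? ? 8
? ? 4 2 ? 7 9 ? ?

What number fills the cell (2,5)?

(1,6) = 6 (sole candidate).
(5,6) = 5 (sole candidate).
(7,4) = 8 (sole candidate).
(7,6) = 9 (sole candidate).
(8,8) = 3 (sole candidate).
(1,8) = 1 (sole candidate).
(2,9) = 6 (sole candidate).
(3,4) = 1 (sole candidate).
(3,9) = 3 (sole candidate).
(5,3) = 7 (sole candidate).
(5,5) = 1 (sole candidate).
(6,9) = 7 (sole candidate).
(7,5) = 6 (sole candidate).
(8,7) = 7 (sole candidate).
(9,5) = 3 (sole candidate).
(9,8) = 6 (sole candidate).
(1,3) = 8 (sole candidate).
(1,4) = 7 (sole candidate).
(1,5) = 4 (sole candidate).
(2,4) = 5 (sole candidate).
(2,5) = 9: row 2 has {2,3,4,5,6,8}; col 5 has {1,2,3,4,5,6}; box has {1,2,3,4,5,6,7} → only 9 remains.

9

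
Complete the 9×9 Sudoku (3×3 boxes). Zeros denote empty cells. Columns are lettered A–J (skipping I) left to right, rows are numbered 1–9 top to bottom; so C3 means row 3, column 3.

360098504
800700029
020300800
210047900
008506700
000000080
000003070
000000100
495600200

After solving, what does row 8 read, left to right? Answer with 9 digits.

673482195

H1 = 1: row 1 has {3,4,5,6,8,9}; col 8 has {2,7,8}; box has {2,4,5,8,9} → only 1 remains.
H3 = 6: row 3 has {2,3,8}; col 8 has {1,2,7,8}; box has {1,2,4,5,8,9} → only 6 remains.
J3 = 7: row 3 has {2,3,6,8}; col 9 has {4,9}; box has {1,2,4,5,6,8,9} → only 7 remains.
D4 = 8: row 4 has {1,2,4,7,9}; col 4 has {3,5,6,7}; box has {4,5,6,7} → only 8 remains.
A5 = 9: row 5 has {5,6,7,8}; col 1 has {2,3,4,8}; box has {1,2,8} → only 9 remains.
B7 = 8: row 7 has {3,7}; col 2 has {1,2,6,9}; box has {4,5,9} → only 8 remains.
F9 = 1: row 9 has {2,4,5,6,9}; col 6 has {3,6,7,8}; box has {3,6} → only 1 remains.
H9 = 3: row 9 has {1,2,4,5,6,9}; col 8 has {1,2,6,7,8}; box has {1,2,7} → only 3 remains.
J9 = 8: row 9 has {1,2,3,4,5,6,9}; col 9 has {4,7,9}; box has {1,2,3,7} → only 8 remains.
C1 = 7: row 1 has {1,3,4,5,6,8,9}; col 3 has {5,8}; box has {2,3,6,8} → only 7 remains.
D1 = 2: row 1 has {1,3,4,5,6,7,8,9}; col 4 has {3,5,6,7,8}; box has {3,7,8,9} → only 2 remains.
G2 = 3: row 2 has {2,7,8,9}; col 7 has {1,2,5,7,8,9}; box has {1,2,4,5,6,7,8,9} → only 3 remains.
H4 = 5: row 4 has {1,2,4,7,8,9}; col 8 has {1,2,3,6,7,8}; box has {7,8,9} → only 5 remains.
H5 = 4: row 5 has {5,6,7,8,9}; col 8 has {1,2,3,5,6,7,8}; box has {5,7,8,9} → only 4 remains.
G6 = 6: row 6 has {8}; col 7 has {1,2,3,5,7,8,9}; box has {4,5,7,8,9} → only 6 remains.
G7 = 4: row 7 has {3,7,8}; col 7 has {1,2,3,5,6,7,8,9}; box has {1,2,3,7,8} → only 4 remains.
H8 = 9: row 8 has {1}; col 8 has {1,2,3,4,5,6,7,8}; box has {1,2,3,4,7,8} → only 9 remains.
E9 = 7: row 9 has {1,2,3,4,5,6,8,9}; col 5 has {4,9}; box has {1,3,6} → only 7 remains.
J4 = 3: row 4 has {1,2,4,5,7,8,9}; col 9 has {4,7,8,9}; box has {4,5,6,7,8,9} → only 3 remains.
B5 = 3: row 5 has {4,5,6,7,8,9}; col 2 has {1,2,6,8,9}; box has {1,2,8,9} → only 3 remains.
C6 = 4: row 6 has {6,8}; col 3 has {5,7,8}; box has {1,2,3,8,9} → only 4 remains.
D7 = 9: row 7 has {3,4,7,8}; col 4 has {2,3,5,6,7,8}; box has {1,3,6,7} → only 9 remains.
B8 = 7: row 8 has {1,9}; col 2 has {1,2,3,6,8,9}; box has {4,5,8,9} → only 7 remains.
D8 = 4: row 8 has {1,7,9}; col 4 has {2,3,5,6,7,8,9}; box has {1,3,6,7,9} → only 4 remains.
C2 = 1: row 2 has {2,3,7,8,9}; col 3 has {4,5,7,8}; box has {2,3,6,7,8} → only 1 remains.
A3 = 5: row 3 has {2,3,6,7,8}; col 1 has {2,3,4,8,9}; box has {1,2,3,6,7,8} → only 5 remains.
C3 = 9: row 3 has {2,3,5,6,7,8}; col 3 has {1,4,5,7,8}; box has {1,2,3,5,6,7,8} → only 9 remains.
E3 = 1: row 3 has {2,3,5,6,7,8,9}; col 5 has {4,7,9}; box has {2,3,7,8,9} → only 1 remains.
F3 = 4: row 3 has {1,2,3,5,6,7,8,9}; col 6 has {1,3,6,7,8}; box has {1,2,3,7,8,9} → only 4 remains.
C4 = 6: row 4 has {1,2,3,4,5,7,8,9}; col 3 has {1,4,5,7,8,9}; box has {1,2,3,4,8,9} → only 6 remains.
E5 = 2: row 5 has {3,4,5,6,7,8,9}; col 5 has {1,4,7,9}; box has {4,5,6,7,8} → only 2 remains.
J5 = 1: row 5 has {2,3,4,5,6,7,8,9}; col 9 has {3,4,7,8,9}; box has {3,4,5,6,7,8,9} → only 1 remains.
A6 = 7: row 6 has {4,6,8}; col 1 has {2,3,4,5,8,9}; box has {1,2,3,4,6,8,9} → only 7 remains.
B6 = 5: row 6 has {4,6,7,8}; col 2 has {1,2,3,6,7,8,9}; box has {1,2,3,4,6,7,8,9} → only 5 remains.
D6 = 1: row 6 has {4,5,6,7,8}; col 4 has {2,3,4,5,6,7,8,9}; box has {2,4,5,6,7,8} → only 1 remains.
E6 = 3: row 6 has {1,4,5,6,7,8}; col 5 has {1,2,4,7,9}; box has {1,2,4,5,6,7,8} → only 3 remains.
F6 = 9: row 6 has {1,3,4,5,6,7,8}; col 6 has {1,3,4,6,7,8}; box has {1,2,3,4,5,6,7,8} → only 9 remains.
J6 = 2: row 6 has {1,3,4,5,6,7,8,9}; col 9 has {1,3,4,7,8,9}; box has {1,3,4,5,6,7,8,9} → only 2 remains.
C7 = 2: row 7 has {3,4,7,8,9}; col 3 has {1,4,5,6,7,8,9}; box has {4,5,7,8,9} → only 2 remains.
E7 = 5: row 7 has {2,3,4,7,8,9}; col 5 has {1,2,3,4,7,9}; box has {1,3,4,6,7,9} → only 5 remains.
J7 = 6: row 7 has {2,3,4,5,7,8,9}; col 9 has {1,2,3,4,7,8,9}; box has {1,2,3,4,7,8,9} → only 6 remains.
A8 = 6: row 8 has {1,4,7,9}; col 1 has {2,3,4,5,7,8,9}; box has {2,4,5,7,8,9} → only 6 remains.
C8 = 3: row 8 has {1,4,6,7,9}; col 3 has {1,2,4,5,6,7,8,9}; box has {2,4,5,6,7,8,9} → only 3 remains.
E8 = 8: row 8 has {1,3,4,6,7,9}; col 5 has {1,2,3,4,5,7,9}; box has {1,3,4,5,6,7,9} → only 8 remains.
F8 = 2: row 8 has {1,3,4,6,7,8,9}; col 6 has {1,3,4,6,7,8,9}; box has {1,3,4,5,6,7,8,9} → only 2 remains.
J8 = 5: row 8 has {1,2,3,4,6,7,8,9}; col 9 has {1,2,3,4,6,7,8,9}; box has {1,2,3,4,6,7,8,9} → only 5 remains.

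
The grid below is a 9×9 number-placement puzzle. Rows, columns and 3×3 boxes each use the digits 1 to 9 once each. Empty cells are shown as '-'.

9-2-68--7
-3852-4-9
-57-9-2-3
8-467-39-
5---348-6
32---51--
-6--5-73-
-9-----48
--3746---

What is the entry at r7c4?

r1c7 = 5 (sole candidate).
r1c8 = 1 (sole candidate).
r2c8 = 6 (sole candidate).
r3c6 = 1 (sole candidate).
r3c8 = 8 (sole candidate).
r4c2 = 1 (sole candidate).
r4c6 = 2 (sole candidate).
r4c9 = 5 (sole candidate).
r5c2 = 7 (sole candidate).
r5c3 = 9 (sole candidate).
r5c4 = 1 (sole candidate).
r5c8 = 2 (sole candidate).
r6c3 = 6 (sole candidate).
r6c5 = 8 (sole candidate).
r6c8 = 7 (sole candidate).
r6c9 = 4 (sole candidate).
r7c3 = 1 (sole candidate).
r7c6 = 9 (sole candidate).
r7c9 = 2 (sole candidate).
r8c3 = 5 (sole candidate).
r8c5 = 1 (sole candidate).
r8c6 = 3 (sole candidate).
r8c7 = 6 (sole candidate).
r9c1 = 2 (sole candidate).
r9c2 = 8 (sole candidate).
r9c7 = 9 (sole candidate).
r9c8 = 5 (sole candidate).
r9c9 = 1 (sole candidate).
r1c2 = 4 (sole candidate).
r1c4 = 3 (sole candidate).
r2c1 = 1 (sole candidate).
r2c6 = 7 (sole candidate).
r3c1 = 6 (sole candidate).
r3c4 = 4 (sole candidate).
r6c4 = 9 (sole candidate).
r7c1 = 4 (sole candidate).
r7c4 = 8: row 7 has {1,2,3,4,5,6,7,9}; col 4 has {1,3,4,5,6,7,9}; box has {1,3,4,5,6,7,9} → only 8 remains.

8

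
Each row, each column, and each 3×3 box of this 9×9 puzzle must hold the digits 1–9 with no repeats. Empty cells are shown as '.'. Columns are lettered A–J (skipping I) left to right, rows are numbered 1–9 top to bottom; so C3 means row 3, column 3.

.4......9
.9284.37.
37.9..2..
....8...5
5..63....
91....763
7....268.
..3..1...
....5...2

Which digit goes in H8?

5

E6 = 2: row 6 has {1,3,6,7,9}; col 5 has {3,4,5,8}; box has {3,6,8} → only 2 remains.
B7 = 5: row 7 has {2,6,7,8}; col 2 has {1,4,7,9}; box has {3,7} → only 5 remains.
E7 = 9: row 7 has {2,5,6,7,8}; col 5 has {2,3,4,5,8}; box has {1,2,5} → only 9 remains.
D1 = 2: in row 1, 2 can only go here (every other open cell in that row sees a 2).
F1 = 3: in row 1, 3 can only go here (every other open cell in that row sees a 3).
E1 = 7: in row 1, 7 can only go here (every other open cell in that row sees a 7).
E8 = 6: row 8 has {1,3}; col 5 has {2,3,4,5,7,8,9}; box has {1,2,5,9} → only 6 remains.
E3 = 1: row 3 has {2,3,7,9}; col 5 has {2,3,4,5,6,7,8,9}; box has {2,3,4,7,8,9} → only 1 remains.
F2 = 5: in row 2, 5 can only go here (every other open cell in that row sees a 5).
F3 = 6: row 3 has {1,2,3,7,9}; col 6 has {1,2,3,5}; box has {1,2,3,4,5,7,8,9} → only 6 remains.
F6 = 4: row 6 has {1,2,3,6,7,9}; col 6 has {1,2,3,5,6}; box has {2,3,6,8} → only 4 remains.
C6 = 8: row 6 has {1,2,3,4,6,7,9}; col 3 has {2,3}; box has {1,5,9} → only 8 remains.
D6 = 5: row 6 has {1,2,3,4,6,7,8,9}; col 4 has {2,6,8,9}; box has {2,3,4,6,8} → only 5 remains.
C3 = 5: row 3 has {1,2,3,6,7,9}; col 3 has {2,3,8}; box has {2,3,4,7,9} → only 5 remains.
H3 = 4: row 3 has {1,2,3,5,6,7,9}; col 8 has {6,7,8}; box has {2,3,7,9} → only 4 remains.
J3 = 8: row 3 has {1,2,3,4,5,6,7,9}; col 9 has {2,3,5,9}; box has {2,3,4,7,9} → only 8 remains.
B5 = 2: row 5 has {3,5,6}; col 2 has {1,4,5,7,9}; box has {1,5,8,9} → only 2 remains.
B8 = 8: row 8 has {1,3,6}; col 2 has {1,2,4,5,7,9}; box has {3,5,7} → only 8 remains.
B9 = 6: row 9 has {2,5}; col 2 has {1,2,4,5,7,8,9}; box has {3,5,7,8} → only 6 remains.
B4 = 3: row 4 has {5,8}; col 2 has {1,2,4,5,6,7,8,9}; box has {1,2,5,8,9} → only 3 remains.
A1 = 8: in row 1, 8 can only go here (every other open cell in that row sees an 8).
C1 = 6: in row 1, 6 can only go here (every other open cell in that row sees a 6).
A2 = 1: row 2 has {2,3,4,5,7,8,9}; col 1 has {3,5,7,8,9}; box has {2,3,4,5,6,7,8,9} → only 1 remains.
J2 = 6: row 2 has {1,2,3,4,5,7,8,9}; col 9 has {2,3,5,8,9}; box has {2,3,4,7,8,9} → only 6 remains.
A9 = 4: row 9 has {2,5,6}; col 1 has {1,3,5,7,8,9}; box has {3,5,6,7,8} → only 4 remains.
A4 = 6: row 4 has {3,5,8}; col 1 has {1,3,4,5,7,8,9}; box has {1,2,3,5,8,9} → only 6 remains.
C7 = 1: row 7 has {2,5,6,7,8,9}; col 3 has {2,3,5,6,8}; box has {3,4,5,6,7,8} → only 1 remains.
J7 = 4: row 7 has {1,2,5,6,7,8,9}; col 9 has {2,3,5,6,8,9}; box has {2,6,8} → only 4 remains.
A8 = 2: row 8 has {1,3,6,8}; col 1 has {1,3,4,5,6,7,8,9}; box has {1,3,4,5,6,7,8} → only 2 remains.
J8 = 7: row 8 has {1,2,3,6,8}; col 9 has {2,3,4,5,6,8,9}; box has {2,4,6,8} → only 7 remains.
C9 = 9: row 9 has {2,4,5,6}; col 3 has {1,2,3,5,6,8}; box has {1,2,3,4,5,6,7,8} → only 9 remains.
G9 = 1: row 9 has {2,4,5,6,9}; col 7 has {2,3,6,7}; box has {2,4,6,7,8} → only 1 remains.
H9 = 3: row 9 has {1,2,4,5,6,9}; col 8 has {4,6,7,8}; box has {1,2,4,6,7,8} → only 3 remains.
G1 = 5: row 1 has {2,3,4,6,7,8,9}; col 7 has {1,2,3,6,7}; box has {2,3,4,6,7,8,9} → only 5 remains.
H1 = 1: row 1 has {2,3,4,5,6,7,8,9}; col 8 has {3,4,6,7,8}; box has {2,3,4,5,6,7,8,9} → only 1 remains.
H5 = 9: row 5 has {2,3,5,6}; col 8 has {1,3,4,6,7,8}; box has {3,5,6,7} → only 9 remains.
J5 = 1: row 5 has {2,3,5,6,9}; col 9 has {2,3,4,5,6,7,8,9}; box has {3,5,6,7,9} → only 1 remains.
D7 = 3: row 7 has {1,2,4,5,6,7,8,9}; col 4 has {2,5,6,8,9}; box has {1,2,5,6,9} → only 3 remains.
D8 = 4: row 8 has {1,2,3,6,7,8}; col 4 has {2,3,5,6,8,9}; box has {1,2,3,5,6,9} → only 4 remains.
G8 = 9: row 8 has {1,2,3,4,6,7,8}; col 7 has {1,2,3,5,6,7}; box has {1,2,3,4,6,7,8} → only 9 remains.
H8 = 5: row 8 has {1,2,3,4,6,7,8,9}; col 8 has {1,3,4,6,7,8,9}; box has {1,2,3,4,6,7,8,9} → only 5 remains.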